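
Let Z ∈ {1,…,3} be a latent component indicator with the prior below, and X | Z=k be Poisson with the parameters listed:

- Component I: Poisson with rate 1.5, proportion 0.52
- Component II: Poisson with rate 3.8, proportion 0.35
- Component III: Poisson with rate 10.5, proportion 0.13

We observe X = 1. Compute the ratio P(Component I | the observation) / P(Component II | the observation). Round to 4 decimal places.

Only the two components matter; the odds are (w_i f_i(x)) / (w_j f_j(x)).
Poisson probabilities:
  f_I = 0.334695
  f_II = 0.0850089
  f_III = 0.000289133
0.174042 / 0.0297531 ≈ 5.8495

5.8495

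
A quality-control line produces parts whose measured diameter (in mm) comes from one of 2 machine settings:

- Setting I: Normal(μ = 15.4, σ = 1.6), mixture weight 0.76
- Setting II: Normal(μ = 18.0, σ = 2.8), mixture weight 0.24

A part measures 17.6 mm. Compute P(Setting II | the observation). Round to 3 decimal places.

0.315

P(component k | x) = w_k·f_k(x) / marginal(x), where marginal(x) = Σ_j w_j·f_j(x).
Normal densities:
  f_I = 0.0968827
  f_II = 0.141033
Unnormalised posteriors:
  w_I·f_I = 0.76 × 0.0968827 = 0.0736308
  w_II·f_II = 0.24 × 0.141033 = 0.0338479
Sum: 0.0736308 + 0.0338479 = 0.107479
P(Setting II | x) = 0.0338479 / 0.107479 ≈ 0.315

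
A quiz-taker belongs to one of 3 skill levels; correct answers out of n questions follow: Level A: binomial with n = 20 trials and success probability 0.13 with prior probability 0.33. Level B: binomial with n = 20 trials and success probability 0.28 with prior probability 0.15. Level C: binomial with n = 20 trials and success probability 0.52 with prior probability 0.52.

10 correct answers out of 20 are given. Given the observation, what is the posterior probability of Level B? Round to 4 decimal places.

0.0330

P(component k | x) = π_k·f_k(x) / marginal(x), where marginal(x) = Σ_j π_j·f_j(x).
Component likelihoods at x = 10 correct answers out of 20:
  f_A = C(20,10)·0.13^10·0.87^10 = 184756·1.37858e-09·0.248423 = 6.32739e-05
  f_B = C(20,10)·0.28^10·0.72^10 = 184756·2.96197e-06·0.0374391 = 0.0204882
  f_C = C(20,10)·0.52^10·0.48^10 = 184756·0.00144555·0.000649251 = 0.173398
Prior × likelihood for each component:
  π_A·f_A = 0.33 × 6.32739e-05 = 2.08804e-05
  π_B·f_B = 0.15 × 0.0204882 = 0.00307323
  π_C·f_C = 0.52 × 0.173398 = 0.090167
Sum: 2.08804e-05 + 0.00307323 + 0.090167 = 0.0932611
P(Level B | the observation) = 0.00307323 / 0.0932611 ≈ 0.0330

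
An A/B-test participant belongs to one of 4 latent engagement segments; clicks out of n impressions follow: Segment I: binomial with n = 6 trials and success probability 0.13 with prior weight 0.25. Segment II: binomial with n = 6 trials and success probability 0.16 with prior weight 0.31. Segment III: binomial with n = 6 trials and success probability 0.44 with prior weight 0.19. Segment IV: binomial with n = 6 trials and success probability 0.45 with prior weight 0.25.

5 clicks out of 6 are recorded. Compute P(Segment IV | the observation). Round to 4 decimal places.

0.5863

Posterior ∝ prior × likelihood, so P(k | x) ∝ P(Z=k) f_k(x); normalise over all components.
Binomial probabilities:
  L_I = C(6,5)·0.13^5·0.87^1 = 6·3.71293e-05·0.87 = 0.000193815
  L_II = C(6,5)·0.16^5·0.84^1 = 6·0.000104858·0.84 = 0.000528482
  L_III = C(6,5)·0.44^5·0.56^1 = 6·0.0164916·0.56 = 0.0554119
  L_IV = C(6,5)·0.45^5·0.55^1 = 6·0.0184528·0.55 = 0.0608943
Multiply by the mixture weights:
  P(Z=I)·L_I = 0.25 × 0.000193815 = 4.84537e-05
  P(Z=II)·L_II = 0.31 × 0.000528482 = 0.00016383
  P(Z=III)·L_III = 0.19 × 0.0554119 = 0.0105283
  P(Z=IV)·L_IV = 0.25 × 0.0608943 = 0.0152236
Sum: 4.84537e-05 + 0.00016383 + 0.0105283 + 0.0152236 = 0.0259641
So the posterior for Segment IV is 0.0152236 / 0.0259641 ≈ 0.5863.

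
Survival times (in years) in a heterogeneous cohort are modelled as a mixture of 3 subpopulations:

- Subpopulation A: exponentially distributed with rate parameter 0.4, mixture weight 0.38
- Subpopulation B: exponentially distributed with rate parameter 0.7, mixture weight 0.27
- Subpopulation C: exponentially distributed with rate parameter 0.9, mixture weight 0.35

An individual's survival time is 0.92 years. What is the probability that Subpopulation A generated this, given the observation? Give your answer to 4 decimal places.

0.3075

Apply Bayes' rule: the posterior for each component is proportional to its prior times its likelihood at x.
Exponential densities:
  L_A = 0.276847
  L_B = 0.367631
  L_C = 0.39323
Unnormalised posteriors:
  π_A·L_A = 0.38 × 0.276847 = 0.105202
  π_B·L_B = 0.27 × 0.367631 = 0.0992604
  π_C·L_C = 0.35 × 0.39323 = 0.137631
Evidence: 0.105202 + 0.0992604 + 0.137631 = 0.342093
So the posterior for Subpopulation A is 0.105202 / 0.342093 ≈ 0.3075.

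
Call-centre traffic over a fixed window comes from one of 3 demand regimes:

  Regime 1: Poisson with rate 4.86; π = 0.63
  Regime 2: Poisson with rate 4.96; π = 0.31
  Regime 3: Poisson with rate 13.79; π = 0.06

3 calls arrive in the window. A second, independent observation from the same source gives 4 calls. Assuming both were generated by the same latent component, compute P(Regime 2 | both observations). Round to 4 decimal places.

By Bayes' theorem, P(k | x) = P(Z=k) f_k(x) / Σ_j P(Z=j) f_j(x).
Since both observations come from the same component, the likelihood for component k is f_k(x₁)·f_k(x₂).
  f_1 = [0.148281] × [0.180162] = 0.0267146
  f_2 = [0.142624] × [0.176854] = 0.0252237
  f_3 = [0.000448354] × [0.0015457] = 6.9302e-07
Unnormalised posteriors:
  P(Z=1)·f_1 = 0.63 × 0.0267146 = 0.0168302
  P(Z=2)·f_2 = 0.31 × 0.0252237 = 0.00781933
  P(Z=3)·f_3 = 0.06 × 6.9302e-07 = 4.15812e-08
Denominator: 0.0168302 + 0.00781933 + 4.15812e-08 = 0.0246496
P(Regime 2 | x) ≈ 0.3172

0.3172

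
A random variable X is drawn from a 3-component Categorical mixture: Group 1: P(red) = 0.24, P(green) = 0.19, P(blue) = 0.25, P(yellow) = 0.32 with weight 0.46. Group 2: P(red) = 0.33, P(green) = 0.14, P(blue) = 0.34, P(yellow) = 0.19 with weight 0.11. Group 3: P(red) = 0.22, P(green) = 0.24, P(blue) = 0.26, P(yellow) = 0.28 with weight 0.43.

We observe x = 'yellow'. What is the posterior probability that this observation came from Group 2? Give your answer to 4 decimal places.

The responsibility of component k is w_k f_k(x) divided by Σ_j w_j f_j(x).
Evaluate each component's likelihood at the observed value:
  p_1 = 0.32
  p_2 = 0.19
  p_3 = 0.28
Prior × likelihood for each component:
  w_1·p_1 = 0.46 × 0.32 = 0.1472
  w_2·p_2 = 0.11 × 0.19 = 0.0209
  w_3·p_3 = 0.43 × 0.28 = 0.1204
Marginal: 0.1472 + 0.0209 + 0.1204 = 0.2885
P(Group 2 | data) ≈ 0.0724

0.0724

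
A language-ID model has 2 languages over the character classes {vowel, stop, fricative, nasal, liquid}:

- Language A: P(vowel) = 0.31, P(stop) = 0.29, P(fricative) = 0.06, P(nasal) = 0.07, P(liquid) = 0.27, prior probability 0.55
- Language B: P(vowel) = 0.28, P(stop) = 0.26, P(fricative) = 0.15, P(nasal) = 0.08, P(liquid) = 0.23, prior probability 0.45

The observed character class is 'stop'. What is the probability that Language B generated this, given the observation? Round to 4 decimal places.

0.4231

Apply Bayes' rule: the posterior for each component is proportional to its prior times its likelihood at x.
Component likelihoods at x = 'stop':
  f_A = 0.29
  f_B = 0.26
Weight by the priors:
  π_A·f_A = 0.55 × 0.29 = 0.1595
  π_B·f_B = 0.45 × 0.26 = 0.117
Normaliser: 0.1595 + 0.117 = 0.2765
Responsibility of Language B: 0.117 / 0.2765 ≈ 0.4231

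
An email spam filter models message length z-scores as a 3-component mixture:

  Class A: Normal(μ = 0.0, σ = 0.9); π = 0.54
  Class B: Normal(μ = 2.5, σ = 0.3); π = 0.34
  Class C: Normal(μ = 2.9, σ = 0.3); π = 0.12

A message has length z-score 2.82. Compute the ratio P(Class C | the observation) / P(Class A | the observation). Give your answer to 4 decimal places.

87.1707

Since P(k|x) ∝ w_k f_k(x), the posterior odds are w_i f_i(x) / (w_j f_j(x)).
Component likelihoods at x = 2.82:
  p_A = (1/(0.9·√(2π)))·exp(−(2.82−0.0)²/(2·0.9²)) = 0.443269·exp(-4.90889) = 0.00327163
  p_B = (1/(0.3·√(2π)))·exp(−(2.82−2.5)²/(2·0.3²)) = 1.329808·exp(-0.56889) = 0.752876
  p_C = (1/(0.3·√(2π)))·exp(−(2.82−2.9)²/(2·0.3²)) = 1.329808·exp(-0.03556) = 1.28336
0.154003 / 0.00176668 ≈ 87.1707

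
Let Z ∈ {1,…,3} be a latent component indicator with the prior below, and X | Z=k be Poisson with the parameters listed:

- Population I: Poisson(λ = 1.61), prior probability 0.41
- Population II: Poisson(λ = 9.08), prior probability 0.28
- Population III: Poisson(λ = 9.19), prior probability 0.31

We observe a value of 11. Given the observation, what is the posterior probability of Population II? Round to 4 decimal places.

Apply Bayes' rule: the posterior for each component is proportional to its prior times its likelihood at x.
Evaluate each component's likelihood at the observed value:
  L_I = 9.43441e-07
  L_II = 0.0987176
  L_III = 0.10096
Unnormalised posteriors:
  w_I·L_I = 0.41 × 9.43441e-07 = 3.86811e-07
  w_II·L_II = 0.28 × 0.0987176 = 0.0276409
  w_III·L_III = 0.31 × 0.10096 = 0.0312975
Sum: 3.86811e-07 + 0.0276409 + 0.0312975 = 0.0589389
Responsibility of Population II: 0.0276409 / 0.0589389 ≈ 0.4690

0.4690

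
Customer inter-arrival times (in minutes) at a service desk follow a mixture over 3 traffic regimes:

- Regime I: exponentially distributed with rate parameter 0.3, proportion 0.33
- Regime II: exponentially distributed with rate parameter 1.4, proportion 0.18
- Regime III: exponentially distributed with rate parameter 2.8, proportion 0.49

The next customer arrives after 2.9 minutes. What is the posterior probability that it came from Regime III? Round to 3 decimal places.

Apply Bayes' rule: the posterior for each component is proportional to its prior times its likelihood at x.
Exponential densities:
  p_I = 0.3·e^(−0.3·2.9) = 0.3·e^(−0.8700) = 0.125685
  p_II = 1.4·e^(−1.4·2.9) = 1.4·e^(−4.0600) = 0.0241486
  p_III = 2.8·e^(−2.8·2.9) = 2.8·e^(−8.1200) = 0.00083308
Multiply by the mixture weights:
  w_I·p_I = 0.33 × 0.125685 = 0.0414762
  w_II·p_II = 0.18 × 0.0241486 = 0.00434675
  w_III·p_III = 0.49 × 0.00083308 = 0.000408209
Normaliser: 0.0414762 + 0.00434675 + 0.000408209 = 0.0462312
So the posterior for Regime III is 0.000408209 / 0.0462312 ≈ 0.009.

0.009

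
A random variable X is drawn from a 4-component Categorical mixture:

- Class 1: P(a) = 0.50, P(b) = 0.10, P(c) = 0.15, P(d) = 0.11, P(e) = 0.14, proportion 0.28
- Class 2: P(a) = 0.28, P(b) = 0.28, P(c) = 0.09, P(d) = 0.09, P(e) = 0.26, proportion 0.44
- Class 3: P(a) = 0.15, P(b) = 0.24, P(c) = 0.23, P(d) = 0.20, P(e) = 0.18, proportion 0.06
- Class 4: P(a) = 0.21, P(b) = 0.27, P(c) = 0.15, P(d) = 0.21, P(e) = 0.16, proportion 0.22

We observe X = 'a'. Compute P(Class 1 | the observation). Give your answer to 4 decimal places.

0.4397

The responsibility of component k is π_k f_k(x) divided by Σ_j π_j f_j(x).
Component likelihoods at x = 'a':
  f_1 = P(a | comp) = 0.50
  f_2 = P(a | comp) = 0.28
  f_3 = P(a | comp) = 0.15
  f_4 = P(a | comp) = 0.21
Unnormalised posteriors:
  π_1·f_1 = 0.28 × 0.5 = 0.14
  π_2·f_2 = 0.44 × 0.28 = 0.1232
  π_3·f_3 = 0.06 × 0.15 = 0.009
  π_4·f_4 = 0.22 × 0.21 = 0.0462
Marginal: 0.14 + 0.1232 + 0.009 + 0.0462 = 0.3184
So the posterior for Class 1 is 0.14 / 0.3184 ≈ 0.4397.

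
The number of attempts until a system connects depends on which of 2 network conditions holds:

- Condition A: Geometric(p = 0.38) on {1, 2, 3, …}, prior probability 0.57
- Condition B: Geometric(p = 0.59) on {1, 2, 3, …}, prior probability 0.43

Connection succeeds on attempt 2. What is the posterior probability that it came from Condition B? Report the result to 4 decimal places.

Posterior ∝ prior × likelihood, so P(k | x) ∝ w_k f_k(x); normalise over all components.
Evaluate each component's likelihood at the observed value:
  L_A = 0.38·(1−0.38)^1 = 0.38·0.62 = 0.2356
  L_B = 0.59·(1−0.59)^1 = 0.59·0.41 = 0.2419
Prior × likelihood for each component:
  w_A·L_A = 0.57 × 0.2356 = 0.134292
  w_B·L_B = 0.43 × 0.2419 = 0.104017
Normaliser: 0.134292 + 0.104017 = 0.238309
Responsibility of Condition B: 0.104017 / 0.238309 ≈ 0.4365

0.4365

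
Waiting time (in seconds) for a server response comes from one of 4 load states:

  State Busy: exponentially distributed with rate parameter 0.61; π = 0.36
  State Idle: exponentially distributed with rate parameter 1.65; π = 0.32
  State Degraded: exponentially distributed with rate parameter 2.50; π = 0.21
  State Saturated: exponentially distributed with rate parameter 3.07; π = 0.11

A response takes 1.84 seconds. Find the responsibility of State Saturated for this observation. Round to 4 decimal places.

0.0115

P(component k | x) = π_k·f_k(x) / marginal(x), where marginal(x) = Σ_j π_j·f_j(x).
Evaluate each component's likelihood at the observed value:
  f_Busy = 0.61·e^(−0.61·1.84) = 0.61·e^(−1.1224) = 0.198554
  f_Idle = 1.65·e^(−1.65·1.84) = 1.65·e^(−3.0360) = 0.0792439
  f_Degraded = 2.50·e^(−2.50·1.84) = 2.50·e^(−4.6000) = 0.0251296
  f_Saturated = 3.07·e^(−3.07·1.84) = 3.07·e^(−5.6488) = 0.0108117
Weight by the priors:
  π_Busy·f_Busy = 0.36 × 0.198554 = 0.0714793
  π_Idle·f_Idle = 0.32 × 0.0792439 = 0.0253581
  π_Degraded·f_Degraded = 0.21 × 0.0251296 = 0.00527721
  π_Saturated·f_Saturated = 0.11 × 0.0108117 = 0.00118929
Denominator: 0.0714793 + 0.0253581 + 0.00527721 + 0.00118929 = 0.103304
P(State Saturated | 1.84 seconds) = 0.00118929 / 0.103304 ≈ 0.0115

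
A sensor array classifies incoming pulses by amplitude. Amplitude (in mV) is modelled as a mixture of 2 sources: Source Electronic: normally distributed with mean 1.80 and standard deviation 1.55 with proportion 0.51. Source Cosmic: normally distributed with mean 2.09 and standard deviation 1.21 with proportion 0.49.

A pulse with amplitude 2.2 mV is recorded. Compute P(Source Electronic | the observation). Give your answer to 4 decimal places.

The responsibility of component k is w_k f_k(x) divided by Σ_j w_j f_j(x).
Component likelihoods at x = 2.2 mV:
  L_Electronic = 0.248953
  L_Cosmic = 0.328345
Prior × likelihood for each component:
  w_Electronic·L_Electronic = 0.51 × 0.248953 = 0.126966
  w_Cosmic·L_Cosmic = 0.49 × 0.328345 = 0.160889
Marginal: 0.126966 + 0.160889 = 0.287855
P(Source Electronic | x) ≈ 0.4411

0.4411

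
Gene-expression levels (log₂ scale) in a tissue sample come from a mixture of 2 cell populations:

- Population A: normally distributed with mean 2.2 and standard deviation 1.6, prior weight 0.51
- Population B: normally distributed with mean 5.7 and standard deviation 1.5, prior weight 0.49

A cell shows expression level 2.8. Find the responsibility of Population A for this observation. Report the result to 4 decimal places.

0.8550

P(component k | x) = w_k·f_k(x) / marginal(x), where marginal(x) = Σ_j w_j·f_j(x).
Component likelihoods at x = 2.8:
  L_A = (1/(1.6·√(2π)))·exp(−(2.8−2.2)²/(2·1.6²)) = 0.249339·exp(-0.07031) = 0.232409
  L_B = (1/(1.5·√(2π)))·exp(−(2.8−5.7)²/(2·1.5²)) = 0.265962·exp(-1.86889) = 0.0410365
Prior × likelihood for each component:
  w_A·L_A = 0.51 × 0.232409 = 0.118529
  w_B·L_B = 0.49 × 0.0410365 = 0.0201079
Normaliser: 0.118529 + 0.0201079 = 0.138637
So the posterior for Population A is 0.118529 / 0.138637 ≈ 0.8550.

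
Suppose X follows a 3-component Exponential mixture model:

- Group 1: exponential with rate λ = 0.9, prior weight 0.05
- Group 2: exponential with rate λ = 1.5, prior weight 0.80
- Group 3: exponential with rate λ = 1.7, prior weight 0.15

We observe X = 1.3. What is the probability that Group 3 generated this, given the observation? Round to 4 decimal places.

Posterior ∝ prior × likelihood, so P(k | x) ∝ π_k f_k(x); normalise over all components.
Evaluate each component's likelihood at the observed value:
  L_1 = 0.27933
  L_2 = 0.213411
  L_3 = 0.186491
Prior × likelihood for each component:
  π_1·L_1 = 0.05 × 0.27933 = 0.0139665
  π_2·L_2 = 0.80 × 0.213411 = 0.170729
  π_3·L_3 = 0.15 × 0.186491 = 0.0279737
Evidence: 0.0139665 + 0.170729 + 0.0279737 = 0.212669
Responsibility of Group 3: 0.0279737 / 0.212669 ≈ 0.1315

0.1315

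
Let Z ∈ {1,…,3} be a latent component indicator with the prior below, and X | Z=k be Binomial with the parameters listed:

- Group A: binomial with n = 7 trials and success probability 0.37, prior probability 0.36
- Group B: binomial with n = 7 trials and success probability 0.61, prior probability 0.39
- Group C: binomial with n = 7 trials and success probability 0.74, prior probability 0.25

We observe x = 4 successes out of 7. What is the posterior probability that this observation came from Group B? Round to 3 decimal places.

0.516

P(component k | x) = π_k·f_k(x) / marginal(x), where marginal(x) = Σ_j π_j·f_j(x).
Evaluate each component's likelihood at the observed value:
  p_A = C(7,4)·0.37^4·0.63^3 = 35·0.0187416·0.250047 = 0.16402
  p_B = C(7,4)·0.61^4·0.39^3 = 35·0.138458·0.059319 = 0.287463
  p_C = C(7,4)·0.74^4·0.26^3 = 35·0.299866·0.017576 = 0.184465
Prior × likelihood for each component:
  π_A·p_A = 0.36 × 0.16402 = 0.0590472
  π_B·p_B = 0.39 × 0.287463 = 0.11211
  π_C·p_C = 0.25 × 0.184465 = 0.0461164
Normaliser: 0.0590472 + 0.11211 + 0.0461164 = 0.217274
So the posterior for Group B is 0.11211 / 0.217274 ≈ 0.516.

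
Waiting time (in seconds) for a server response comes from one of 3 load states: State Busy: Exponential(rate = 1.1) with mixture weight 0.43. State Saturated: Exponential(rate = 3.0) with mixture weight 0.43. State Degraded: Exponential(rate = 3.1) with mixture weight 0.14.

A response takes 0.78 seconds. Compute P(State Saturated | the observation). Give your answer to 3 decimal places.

The responsibility of component k is P(Z=k) f_k(x) divided by Σ_j P(Z=j) f_j(x).
Exponential densities:
  L_Busy = 0.46641
  L_Saturated = 0.288983
  L_Degraded = 0.276209
Prior × likelihood for each component:
  P(Z=Busy)·L_Busy = 0.43 × 0.46641 = 0.200556
  P(Z=Saturated)·L_Saturated = 0.43 × 0.288983 = 0.124263
  P(Z=Degraded)·L_Degraded = 0.14 × 0.276209 = 0.0386692
Normaliser: 0.200556 + 0.124263 + 0.0386692 = 0.363488
Responsibility of State Saturated: 0.124263 / 0.363488 ≈ 0.342

0.342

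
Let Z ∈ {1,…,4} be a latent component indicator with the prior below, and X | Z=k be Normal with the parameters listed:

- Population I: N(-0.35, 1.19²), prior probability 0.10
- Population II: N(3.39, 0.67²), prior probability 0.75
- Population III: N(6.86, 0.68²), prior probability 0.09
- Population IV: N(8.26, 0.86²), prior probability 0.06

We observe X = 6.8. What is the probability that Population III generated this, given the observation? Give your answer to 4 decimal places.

By Bayes' theorem, P(k | x) = π_k f_k(x) / Σ_j π_j f_j(x).
Evaluate each component's likelihood at the observed value:
  L_I = 4.85456e-09
  L_II = 1.41238e-06
  L_III = 0.5844
  L_IV = 0.109792
Multiply by the mixture weights:
  π_I·L_I = 0.10 × 4.85456e-09 = 4.85456e-10
  π_II·L_II = 0.75 × 1.41238e-06 = 1.05929e-06
  π_III·L_III = 0.09 × 0.5844 = 0.052596
  π_IV·L_IV = 0.06 × 0.109792 = 0.00658754
Sum: 4.85456e-10 + 1.05929e-06 + 0.052596 + 0.00658754 = 0.0591846
So the posterior for Population III is 0.052596 / 0.0591846 ≈ 0.8887.

0.8887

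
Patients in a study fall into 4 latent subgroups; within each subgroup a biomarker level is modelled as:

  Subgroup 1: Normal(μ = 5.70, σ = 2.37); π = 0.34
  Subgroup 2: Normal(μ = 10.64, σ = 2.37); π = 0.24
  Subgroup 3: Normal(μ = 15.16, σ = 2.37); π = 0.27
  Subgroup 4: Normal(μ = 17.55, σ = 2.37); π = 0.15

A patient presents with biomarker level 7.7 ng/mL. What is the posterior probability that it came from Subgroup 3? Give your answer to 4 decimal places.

P(component k | x) = π_k·f_k(x) / marginal(x), where marginal(x) = Σ_j π_j·f_j(x).
Component likelihoods at x = 7.7 ng/mL:
  p_1 = (1/(2.37·√(2π)))·exp(−(7.7−5.70)²/(2·2.37²)) = 0.168330·exp(-0.35607) = 0.117903
  p_2 = (1/(2.37·√(2π)))·exp(−(7.7−10.64)²/(2·2.37²)) = 0.168330·exp(-0.76943) = 0.0779836
  p_3 = (1/(2.37·√(2π)))·exp(−(7.7−15.16)²/(2·2.37²)) = 0.168330·exp(-4.95394) = 0.00118766
  p_4 = (1/(2.37·√(2π)))·exp(−(7.7−17.55)²/(2·2.37²)) = 0.168330·exp(-8.63666) = 2.9875e-05
Multiply by the mixture weights:
  π_1·p_1 = 0.34 × 0.117903 = 0.0400869
  π_2·p_2 = 0.24 × 0.0779836 = 0.0187161
  π_3·p_3 = 0.27 × 0.00118766 = 0.000320668
  π_4·p_4 = 0.15 × 2.9875e-05 = 4.48125e-06
Denominator: 0.0400869 + 0.0187161 + 0.000320668 + 4.48125e-06 = 0.0591281
P(Subgroup 3 | 7.7 ng/mL) ≈ 0.0054

0.0054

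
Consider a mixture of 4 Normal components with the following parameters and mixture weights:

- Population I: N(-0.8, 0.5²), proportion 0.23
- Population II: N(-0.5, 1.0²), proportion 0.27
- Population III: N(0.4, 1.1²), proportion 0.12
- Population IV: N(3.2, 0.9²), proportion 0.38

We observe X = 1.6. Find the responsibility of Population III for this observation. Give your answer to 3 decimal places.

Posterior ∝ prior × likelihood, so P(k | x) ∝ π_k f_k(x); normalise over all components.
Component likelihoods at x = 1.6:
  L_I = (1/(0.5·√(2π)))·exp(−(1.6−-0.8)²/(2·0.5²)) = 0.797885·exp(-11.52000) = 7.9226e-06
  L_II = (1/(1.0·√(2π)))·exp(−(1.6−-0.5)²/(2·1.0²)) = 0.398942·exp(-2.20500) = 0.0439836
  L_III = (1/(1.1·√(2π)))·exp(−(1.6−0.4)²/(2·1.1²)) = 0.362675·exp(-0.59504) = 0.20003
  L_IV = (1/(0.9·√(2π)))·exp(−(1.6−3.2)²/(2·0.9²)) = 0.443269·exp(-1.58025) = 0.0912799
Unnormalised posteriors:
  π_I·L_I = 0.23 × 7.9226e-06 = 1.8222e-06
  π_II·L_II = 0.27 × 0.0439836 = 0.0118756
  π_III·L_III = 0.12 × 0.20003 = 0.0240035
  π_IV·L_IV = 0.38 × 0.0912799 = 0.0346864
Denominator: 1.8222e-06 + 0.0118756 + 0.0240035 + 0.0346864 = 0.0705673
So the posterior for Population III is 0.0240035 / 0.0705673 ≈ 0.340.

0.340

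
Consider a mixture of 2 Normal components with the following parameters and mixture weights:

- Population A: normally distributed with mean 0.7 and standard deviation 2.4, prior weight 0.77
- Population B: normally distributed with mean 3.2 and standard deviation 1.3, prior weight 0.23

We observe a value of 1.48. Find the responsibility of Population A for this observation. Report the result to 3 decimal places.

Apply Bayes' rule: the posterior for each component is proportional to its prior times its likelihood at x.
Normal densities:
  L_A = 0.157675
  L_B = 0.127892
Unnormalised posteriors:
  π_A·L_A = 0.77 × 0.157675 = 0.12141
  π_B·L_B = 0.23 × 0.127892 = 0.0294152
Evidence: 0.12141 + 0.0294152 = 0.150825
Responsibility of Population A: 0.12141 / 0.150825 ≈ 0.805

0.805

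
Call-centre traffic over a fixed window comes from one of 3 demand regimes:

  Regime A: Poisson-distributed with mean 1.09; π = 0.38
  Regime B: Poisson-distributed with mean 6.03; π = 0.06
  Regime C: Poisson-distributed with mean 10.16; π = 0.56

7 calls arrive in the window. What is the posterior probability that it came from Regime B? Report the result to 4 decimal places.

The responsibility of component k is π_k f_k(x) divided by Σ_j π_j f_j(x).
Evaluate each component's likelihood at the observed value:
  L_A = 0.000121948
  L_B = 0.138355
  L_C = 0.0857815
Weight by the priors:
  π_A·L_A = 0.38 × 0.000121948 = 4.63402e-05
  π_B·L_B = 0.06 × 0.138355 = 0.0083013
  π_C·L_C = 0.56 × 0.0857815 = 0.0480376
Sum: 4.63402e-05 + 0.0083013 + 0.0480376 = 0.0563853
P(Regime B | x) ≈ 0.1472

0.1472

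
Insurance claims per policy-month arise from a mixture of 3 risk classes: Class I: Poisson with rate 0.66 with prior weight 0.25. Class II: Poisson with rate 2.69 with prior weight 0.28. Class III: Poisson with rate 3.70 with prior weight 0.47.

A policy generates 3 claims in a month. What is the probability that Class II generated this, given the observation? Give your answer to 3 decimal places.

Apply Bayes' rule: the posterior for each component is proportional to its prior times its likelihood at x.
Poisson probabilities:
  f_I = e^(−0.66)·0.66^3/3! = 0.0247654
  f_II = e^(−2.69)·2.69^3/3! = 0.220218
  f_III = e^(−3.70)·3.70^3/3! = 0.20872
Prior × likelihood for each component:
  π_I·f_I = 0.25 × 0.0247654 = 0.00619136
  π_II·f_II = 0.28 × 0.220218 = 0.0616611
  π_III·f_III = 0.47 × 0.20872 = 0.0980985
Sum: 0.00619136 + 0.0616611 + 0.0980985 = 0.165951
P(Class II | 3 claims) ≈ 0.372

0.372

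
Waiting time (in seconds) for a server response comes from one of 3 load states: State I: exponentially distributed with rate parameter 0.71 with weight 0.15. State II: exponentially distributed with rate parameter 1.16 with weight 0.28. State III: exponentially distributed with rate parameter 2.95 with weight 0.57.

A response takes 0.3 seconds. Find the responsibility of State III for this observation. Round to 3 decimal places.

Posterior ∝ prior × likelihood, so P(k | x) ∝ P(Z=k) f_k(x); normalise over all components.
Exponential densities:
  f_I = 0.71·e^(−0.71·0.3) = 0.71·e^(−0.2130) = 0.573791
  f_II = 1.16·e^(−1.16·0.3) = 1.16·e^(−0.3480) = 0.819075
  f_III = 2.95·e^(−2.95·0.3) = 2.95·e^(−0.8850) = 1.21751
Prior × likelihood for each component:
  P(Z=I)·f_I = 0.15 × 0.573791 = 0.0860686
  P(Z=II)·f_II = 0.28 × 0.819075 = 0.229341
  P(Z=III)·f_III = 0.57 × 1.21751 = 0.693979
Marginal: 0.0860686 + 0.229341 + 0.693979 = 1.00939
P(State III | data) = 0.693979 / 1.00939 ≈ 0.688

0.688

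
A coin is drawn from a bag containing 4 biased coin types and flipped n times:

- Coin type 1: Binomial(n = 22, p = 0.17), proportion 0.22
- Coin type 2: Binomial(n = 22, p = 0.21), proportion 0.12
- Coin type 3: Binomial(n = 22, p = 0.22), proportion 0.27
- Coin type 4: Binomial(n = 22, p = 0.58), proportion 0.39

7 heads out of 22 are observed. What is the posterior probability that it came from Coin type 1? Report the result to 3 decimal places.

0.184

Posterior ∝ prior × likelihood, so P(k | x) ∝ w_k f_k(x); normalise over all components.
Component likelihoods at x = 7 heads out of 22:
  f_1 = 0.0427711
  f_2 = 0.0894907
  f_3 = 0.10238
  f_4 = 0.00840566
Prior × likelihood for each component:
  w_1·f_1 = 0.22 × 0.0427711 = 0.00940964
  w_2·f_2 = 0.12 × 0.0894907 = 0.0107389
  w_3·f_3 = 0.27 × 0.10238 = 0.0276425
  w_4·f_4 = 0.39 × 0.00840566 = 0.00327821
Marginal: 0.00940964 + 0.0107389 + 0.0276425 + 0.00327821 = 0.0510693
So the posterior for Coin type 1 is 0.00940964 / 0.0510693 ≈ 0.184.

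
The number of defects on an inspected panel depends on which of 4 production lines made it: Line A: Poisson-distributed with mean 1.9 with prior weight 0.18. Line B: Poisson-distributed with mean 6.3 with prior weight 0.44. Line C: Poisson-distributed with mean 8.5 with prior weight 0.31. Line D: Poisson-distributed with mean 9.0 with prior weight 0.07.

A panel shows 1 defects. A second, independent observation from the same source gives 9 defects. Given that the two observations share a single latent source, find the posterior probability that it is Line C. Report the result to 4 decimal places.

By Bayes' theorem, P(k | x) = P(Z=k) f_k(x) / Σ_j P(Z=j) f_j(x).
Since both observations come from the same component, the likelihood for component k is f_k(x₁)·f_k(x₂).
  L_A = [e^(−1.9)·1.9^1/1! = 0.28418] × [0.000133003] = 3.77967e-05
  L_B = [e^(−6.3)·6.3^1/1! = 0.0115687] × [0.0791128] = 0.000915234
  L_C = [e^(−8.5)·8.5^1/1! = 0.00172948] × [0.129869] = 0.000224605
  L_D = [e^(−9.0)·9.0^1/1! = 0.00111069] × [0.131756] = 0.000146339
Prior × likelihood for each component:
  P(Z=A)·L_A = 0.18 × 3.77967e-05 = 6.80341e-06
  P(Z=B)·L_B = 0.44 × 0.000915234 = 0.000402703
  P(Z=C)·L_C = 0.31 × 0.000224605 = 6.96276e-05
  P(Z=D)·L_D = 0.07 × 0.000146339 = 1.02438e-05
Sum: 6.80341e-06 + 0.000402703 + 6.96276e-05 + 1.02438e-05 = 0.000489378
Responsibility of Line C: 6.96276e-05 / 0.000489378 ≈ 0.1423

0.1423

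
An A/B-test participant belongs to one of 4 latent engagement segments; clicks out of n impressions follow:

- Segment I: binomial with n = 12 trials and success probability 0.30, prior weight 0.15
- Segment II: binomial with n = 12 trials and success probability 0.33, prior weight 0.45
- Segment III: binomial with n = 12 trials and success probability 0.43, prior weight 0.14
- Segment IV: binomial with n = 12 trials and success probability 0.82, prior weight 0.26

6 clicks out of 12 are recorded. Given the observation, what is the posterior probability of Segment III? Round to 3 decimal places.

By Bayes' theorem, P(k | x) = P(Z=k) f_k(x) / Σ_j P(Z=j) f_j(x).
Binomial probabilities:
  f_I = C(12,6)·0.30^6·0.70^6 = 924·0.000729·0.117649 = 0.0792479
  f_II = C(12,6)·0.33^6·0.67^6 = 924·0.00129147·0.0904584 = 0.107945
  f_III = C(12,6)·0.43^6·0.57^6 = 924·0.00632136·0.0342964 = 0.200323
  f_IV = C(12,6)·0.82^6·0.18^6 = 924·0.304007·3.40122e-05 = 0.00955411
Prior × likelihood for each component:
  P(Z=I)·f_I = 0.15 × 0.0792479 = 0.0118872
  P(Z=II)·f_II = 0.45 × 0.107945 = 0.0485755
  P(Z=III)·f_III = 0.14 × 0.200323 = 0.0280453
  P(Z=IV)·f_IV = 0.26 × 0.00955411 = 0.00248407
Evidence: 0.0118872 + 0.0485755 + 0.0280453 + 0.00248407 = 0.090992
P(Segment III | x) = 0.0280453 / 0.090992 ≈ 0.308

0.308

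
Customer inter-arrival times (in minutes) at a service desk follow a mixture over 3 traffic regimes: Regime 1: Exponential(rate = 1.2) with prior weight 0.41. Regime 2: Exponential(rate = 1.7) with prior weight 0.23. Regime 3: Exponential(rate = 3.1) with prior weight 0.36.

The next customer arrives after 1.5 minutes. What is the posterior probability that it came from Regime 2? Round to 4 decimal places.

0.2492

Posterior ∝ prior × likelihood, so P(k | x) ∝ π_k f_k(x); normalise over all components.
Exponential densities:
  p_1 = 1.2·e^(−1.2·1.5) = 1.2·e^(−1.8000) = 0.198359
  p_2 = 1.7·e^(−1.7·1.5) = 1.7·e^(−2.5500) = 0.132739
  p_3 = 3.1·e^(−3.1·1.5) = 3.1·e^(−4.6500) = 0.029641
Weight by the priors:
  π_1·p_1 = 0.41 × 0.198359 = 0.0813271
  π_2·p_2 = 0.23 × 0.132739 = 0.0305299
  π_3·p_3 = 0.36 × 0.029641 = 0.0106707
Normaliser: 0.0813271 + 0.0305299 + 0.0106707 = 0.122528
P(Regime 2 | x) ≈ 0.2492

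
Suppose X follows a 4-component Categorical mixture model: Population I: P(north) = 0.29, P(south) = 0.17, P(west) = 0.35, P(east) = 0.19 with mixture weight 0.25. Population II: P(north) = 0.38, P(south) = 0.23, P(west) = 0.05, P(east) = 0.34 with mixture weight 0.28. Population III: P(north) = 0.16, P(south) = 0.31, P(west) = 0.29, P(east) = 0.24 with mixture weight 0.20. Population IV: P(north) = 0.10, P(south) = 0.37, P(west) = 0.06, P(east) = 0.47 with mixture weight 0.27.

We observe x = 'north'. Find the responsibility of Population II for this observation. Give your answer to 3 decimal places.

0.447

P(component k | x) = w_k·f_k(x) / marginal(x), where marginal(x) = Σ_j w_j·f_j(x).
Evaluate each component's likelihood at the observed value:
  p_I = P(north | comp) = 0.29
  p_II = P(north | comp) = 0.38
  p_III = P(north | comp) = 0.16
  p_IV = P(north | comp) = 0.10
Prior × likelihood for each component:
  w_I·p_I = 0.25 × 0.29 = 0.0725
  w_II·p_II = 0.28 × 0.38 = 0.1064
  w_III·p_III = 0.20 × 0.16 = 0.032
  w_IV·p_IV = 0.27 × 0.1 = 0.027
Sum: 0.0725 + 0.1064 + 0.032 + 0.027 = 0.2379
P(Population II | data) = 0.1064 / 0.2379 ≈ 0.447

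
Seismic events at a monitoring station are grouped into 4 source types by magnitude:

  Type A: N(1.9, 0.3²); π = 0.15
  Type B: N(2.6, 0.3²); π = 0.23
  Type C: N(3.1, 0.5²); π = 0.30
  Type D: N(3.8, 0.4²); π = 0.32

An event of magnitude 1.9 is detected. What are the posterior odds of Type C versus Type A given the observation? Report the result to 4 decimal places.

Only the two components matter; the odds are (π_i f_i(x)) / (π_j f_j(x)).
Evaluate each component's likelihood at the observed value:
  f_A = (1/(0.3·√(2π)))·exp(−(1.9−1.9)²/(2·0.3²)) = 1.329808·exp(-0.00000) = 1.32981
  f_B = (1/(0.3·√(2π)))·exp(−(1.9−2.6)²/(2·0.3²)) = 1.329808·exp(-2.72222) = 0.0874063
  f_C = (1/(0.5·√(2π)))·exp(−(1.9−3.1)²/(2·0.5²)) = 0.797885·exp(-2.88000) = 0.0447891
  f_D = (1/(0.4·√(2π)))·exp(−(1.9−3.8)²/(2·0.4²)) = 0.997356·exp(-11.28125) = 1.25738e-05
0.0134367 / 0.199471 ≈ 0.0674

0.0674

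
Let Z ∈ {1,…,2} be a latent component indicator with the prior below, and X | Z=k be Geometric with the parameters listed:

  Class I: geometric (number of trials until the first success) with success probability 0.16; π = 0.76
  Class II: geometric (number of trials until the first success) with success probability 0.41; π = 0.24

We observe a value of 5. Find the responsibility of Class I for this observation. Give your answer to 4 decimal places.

By Bayes' theorem, P(k | x) = π_k f_k(x) / Σ_j π_j f_j(x).
Geometric probabilities:
  f_I = 0.16·(1−0.16)^4 = 0.16·0.497871 = 0.0796594
  f_II = 0.41·(1−0.41)^4 = 0.41·0.121174 = 0.0496812
Prior × likelihood for each component:
  π_I·f_I = 0.76 × 0.0796594 = 0.0605412
  π_II·f_II = 0.24 × 0.0496812 = 0.0119235
Marginal: 0.0605412 + 0.0119235 = 0.0724646
Responsibility of Class I: 0.0605412 / 0.0724646 ≈ 0.8355

0.8355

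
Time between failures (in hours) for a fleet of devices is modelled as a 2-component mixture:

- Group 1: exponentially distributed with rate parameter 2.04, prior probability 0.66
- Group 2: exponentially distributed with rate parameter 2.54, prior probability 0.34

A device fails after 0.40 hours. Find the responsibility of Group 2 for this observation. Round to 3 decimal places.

0.344

The responsibility of component k is π_k f_k(x) divided by Σ_j π_j f_j(x).
Evaluate each component's likelihood at the observed value:
  p_1 = 0.902082
  p_2 = 0.919582
Weight by the priors:
  π_1·p_1 = 0.66 × 0.902082 = 0.595374
  π_2·p_2 = 0.34 × 0.919582 = 0.312658
Marginal: 0.595374 + 0.312658 = 0.908032
Responsibility of Group 2: 0.312658 / 0.908032 ≈ 0.344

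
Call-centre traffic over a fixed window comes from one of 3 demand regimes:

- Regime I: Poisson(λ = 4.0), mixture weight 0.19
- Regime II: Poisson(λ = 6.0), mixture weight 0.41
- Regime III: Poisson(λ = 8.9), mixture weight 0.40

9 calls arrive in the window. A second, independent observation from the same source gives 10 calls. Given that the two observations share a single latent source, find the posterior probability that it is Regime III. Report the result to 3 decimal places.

0.840

Apply Bayes' rule: the posterior for each component is proportional to its prior times its likelihood at x.
Since both observations come from the same component, the likelihood for component k is f_k(x₁)·f_k(x₂).
  f_I = [e^(−4.0)·4.0^9/9! = 0.0132312] × [0.00529248] = 7.00258e-05
  f_II = [e^(−6.0)·6.0^9/9! = 0.0688385] × [0.0413031] = 0.00284324
  f_III = [e^(−8.9)·8.9^9/9! = 0.131682] × [0.117197] = 0.0154327
Prior × likelihood for each component:
  w_I·f_I = 0.19 × 7.00258e-05 = 1.33049e-05
  w_II·f_II = 0.41 × 0.00284324 = 0.00116573
  w_III·f_III = 0.40 × 0.0154327 = 0.00617309
Denominator: 1.33049e-05 + 0.00116573 + 0.00617309 = 0.00735212
P(Regime III | x) = 0.00617309 / 0.00735212 ≈ 0.840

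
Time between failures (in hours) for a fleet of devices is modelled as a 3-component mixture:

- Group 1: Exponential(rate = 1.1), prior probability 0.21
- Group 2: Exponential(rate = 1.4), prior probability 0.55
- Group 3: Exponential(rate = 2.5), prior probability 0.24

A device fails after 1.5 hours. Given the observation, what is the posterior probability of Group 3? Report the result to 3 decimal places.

0.092

Apply Bayes' rule: the posterior for each component is proportional to its prior times its likelihood at x.
Evaluate each component's likelihood at the observed value:
  f_1 = 0.211255
  f_2 = 0.171439
  f_3 = 0.0587944
Multiply by the mixture weights:
  P(Z=1)·f_1 = 0.21 × 0.211255 = 0.0443635
  P(Z=2)·f_2 = 0.55 × 0.171439 = 0.0942914
  P(Z=3)·f_3 = 0.24 × 0.0587944 = 0.0141106
Evidence: 0.0443635 + 0.0942914 + 0.0141106 = 0.152766
P(Group 3 | data) ≈ 0.092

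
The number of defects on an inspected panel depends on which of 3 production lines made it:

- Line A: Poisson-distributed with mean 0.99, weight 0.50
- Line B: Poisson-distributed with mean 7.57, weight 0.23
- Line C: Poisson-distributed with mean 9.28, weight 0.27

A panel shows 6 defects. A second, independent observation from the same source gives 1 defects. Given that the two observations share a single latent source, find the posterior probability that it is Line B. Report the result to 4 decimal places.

0.5268

Apply Bayes' rule: the posterior for each component is proportional to its prior times its likelihood at x.
Since both observations come from the same component, the likelihood for component k is f_k(x₁)·f_k(x₂).
  p_A = [0.000485878] × [0.367861] = 0.000178735
  p_B = [0.134783] × [0.00390379] = 0.000526163
  p_C = [0.0827375] × [0.000865556] = 7.1614e-05
Weight by the priors:
  P(Z=A)·p_A = 0.50 × 0.000178735 = 8.93677e-05
  P(Z=B)·p_B = 0.23 × 0.000526163 = 0.000121017
  P(Z=C)·p_C = 0.27 × 7.1614e-05 = 1.93358e-05
Denominator: 8.93677e-05 + 0.000121017 + 1.93358e-05 = 0.000229721
P(Line B | x₁, x₂) ≈ 0.5268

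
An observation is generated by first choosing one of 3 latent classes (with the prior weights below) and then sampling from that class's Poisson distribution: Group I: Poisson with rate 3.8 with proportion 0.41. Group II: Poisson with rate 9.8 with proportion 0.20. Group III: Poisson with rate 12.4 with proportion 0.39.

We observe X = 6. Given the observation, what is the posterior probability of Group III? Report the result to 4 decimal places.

Apply Bayes' rule: the posterior for each component is proportional to its prior times its likelihood at x.
Evaluate each component's likelihood at the observed value:
  f_I = e^(−3.8)·3.8^6/6! = 0.0935513
  f_II = e^(−9.8)·9.8^6/6! = 0.0682241
  f_III = e^(−12.4)·12.4^6/6! = 0.0207944
Prior × likelihood for each component:
  P(Z=I)·f_I = 0.41 × 0.0935513 = 0.0383561
  P(Z=II)·f_II = 0.20 × 0.0682241 = 0.0136448
  P(Z=III)·f_III = 0.39 × 0.0207944 = 0.00810981
Evidence: 0.0383561 + 0.0136448 + 0.00810981 = 0.0601107
So the posterior for Group III is 0.00810981 / 0.0601107 ≈ 0.1349.

0.1349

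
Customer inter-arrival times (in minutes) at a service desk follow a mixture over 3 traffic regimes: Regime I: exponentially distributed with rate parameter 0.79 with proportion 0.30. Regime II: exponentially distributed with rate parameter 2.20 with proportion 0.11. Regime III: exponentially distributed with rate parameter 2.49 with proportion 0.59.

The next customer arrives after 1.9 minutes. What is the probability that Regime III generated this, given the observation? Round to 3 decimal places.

Posterior ∝ prior × likelihood, so P(k | x) ∝ P(Z=k) f_k(x); normalise over all components.
Evaluate each component's likelihood at the observed value:
  f_I = 0.176097
  f_II = 0.0336567
  f_III = 0.0219559
Multiply by the mixture weights:
  P(Z=I)·f_I = 0.30 × 0.176097 = 0.052829
  P(Z=II)·f_II = 0.11 × 0.0336567 = 0.00370224
  P(Z=III)·f_III = 0.59 × 0.0219559 = 0.012954
Evidence: 0.052829 + 0.00370224 + 0.012954 = 0.0694852
P(Regime III | 1.9 minutes) = 0.012954 / 0.0694852 ≈ 0.186

0.186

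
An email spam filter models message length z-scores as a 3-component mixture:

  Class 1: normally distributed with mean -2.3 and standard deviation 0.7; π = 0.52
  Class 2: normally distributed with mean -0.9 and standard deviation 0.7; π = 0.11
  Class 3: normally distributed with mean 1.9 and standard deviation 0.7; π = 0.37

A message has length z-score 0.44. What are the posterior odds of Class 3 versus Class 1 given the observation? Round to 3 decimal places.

The posterior odds equal the prior odds times the likelihood ratio: (w_i/w_j)·(f_i(x)/f_j(x)).
Normal densities:
  p_1 = (1/(0.7·√(2π)))·exp(−(0.44−-2.3)²/(2·0.7²)) = 0.569918·exp(-7.66082) = 0.000268387
  p_2 = (1/(0.7·√(2π)))·exp(−(0.44−-0.9)²/(2·0.7²)) = 0.569918·exp(-1.83224) = 0.0912175
  p_3 = (1/(0.7·√(2π)))·exp(−(0.44−1.9)²/(2·0.7²)) = 0.569918·exp(-2.17510) = 0.0647407
Posterior odds = (w_3·p_3) / (w_1·p_1) = (0.37·0.0647407) / (0.52·0.000268387) = 0.023954 / 0.000139561 ≈ 171.638

171.638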